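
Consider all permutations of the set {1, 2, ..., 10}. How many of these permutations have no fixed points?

!10 = 10! · Σ_{k=0}^{10} (-1)^k/k!
= 10! - 10!/1! + 10!/2! - 10!/3! + 10!/4! - 10!/5! + 10!/6! - 10!/7! + 10!/8! - 10!/9! + 10!/10!
= 3628800 - 3628800 + 1814400 - 604800 + 151200 - 30240 + 5040 - 720 + 90 - 10 + 1
= 1334961

1334961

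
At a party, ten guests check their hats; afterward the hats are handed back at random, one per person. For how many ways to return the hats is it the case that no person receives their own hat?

1334961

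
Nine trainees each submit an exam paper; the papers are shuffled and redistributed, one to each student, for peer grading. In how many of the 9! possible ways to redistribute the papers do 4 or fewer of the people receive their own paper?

361541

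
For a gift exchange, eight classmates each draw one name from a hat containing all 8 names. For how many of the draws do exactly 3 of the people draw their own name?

Pick the 3 fixed positions: C(8,3) = 56 ways.
The other 5 form a derangement: !5 = 44.
Total: 56 × 44 = 2464.

2464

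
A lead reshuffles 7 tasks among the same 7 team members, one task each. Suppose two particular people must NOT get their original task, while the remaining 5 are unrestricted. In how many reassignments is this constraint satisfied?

Let A_j be the event that the j-th constrained one is fixed. By inclusion-exclusion over the 2 events:
Σ_{j=0}^{2} (-1)^j C(2,j)(7-j)!
= C(2,0)·7! - C(2,1)·6! + C(2,2)·5!
= 5040 - 1440 + 120
= 3720

3720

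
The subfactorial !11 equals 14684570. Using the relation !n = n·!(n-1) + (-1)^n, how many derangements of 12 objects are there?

!12 = 12·14684570 + 1 = 176214841.

176214841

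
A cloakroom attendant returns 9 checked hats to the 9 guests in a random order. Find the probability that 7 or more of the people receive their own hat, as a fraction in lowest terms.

37/362880

Favorable outcomes: Σ_{i≥7} C(9,i)·!(9-i) = 36·1 + 9·0 + 1·1 = 37.
Total outcomes: 9! = 362880.
Probability = 37/362880 = 37/362880.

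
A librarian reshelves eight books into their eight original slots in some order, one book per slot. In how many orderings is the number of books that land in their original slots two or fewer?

Sum C(8,i)·!(8-i) for i = 0..2:
  i=0: C(8,0)·!8 = 1·14833 = 14833
  i=1: C(8,1)·!7 = 8·1854 = 14832
  i=2: C(8,2)·!6 = 28·265 = 7420
Total = 37085.

37085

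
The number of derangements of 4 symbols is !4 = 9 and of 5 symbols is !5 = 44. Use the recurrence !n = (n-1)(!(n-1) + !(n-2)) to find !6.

265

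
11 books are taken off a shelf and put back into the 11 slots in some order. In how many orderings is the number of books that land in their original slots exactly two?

7342280

Choose which 2 of the 11 are fixed: C(11,2) = 55.
The other 9 form a derangement: !9 = 133496.
Total: 55 × 133496 = 7342280.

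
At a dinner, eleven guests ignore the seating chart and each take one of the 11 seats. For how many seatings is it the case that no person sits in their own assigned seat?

14684570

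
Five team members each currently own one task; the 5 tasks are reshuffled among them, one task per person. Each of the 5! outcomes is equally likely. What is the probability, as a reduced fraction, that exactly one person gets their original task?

3/8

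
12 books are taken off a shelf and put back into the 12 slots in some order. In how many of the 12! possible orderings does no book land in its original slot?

176214841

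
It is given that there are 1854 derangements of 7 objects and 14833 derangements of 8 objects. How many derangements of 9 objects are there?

!9 = (9-1)·(!8 + !7) = 8·(14833 + 1854) = 8·16687 = 133496.

133496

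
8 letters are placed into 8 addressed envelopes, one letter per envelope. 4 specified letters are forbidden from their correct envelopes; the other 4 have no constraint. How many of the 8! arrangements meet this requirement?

24024

Inclusion-exclusion on the 4 forbidden self-matches:
Σ_{j=0}^{4} (-1)^j C(4,j)(8-j)!
= C(4,0)·8! - C(4,1)·7! + C(4,2)·6! - C(4,3)·5! + C(4,4)·4!
= 40320 - 20160 + 4320 - 480 + 24
= 24024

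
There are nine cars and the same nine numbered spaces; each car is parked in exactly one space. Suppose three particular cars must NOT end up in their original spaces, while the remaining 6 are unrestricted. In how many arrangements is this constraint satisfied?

256320

Inclusion-exclusion on the 3 forbidden self-matches:
Σ_{j=0}^{3} (-1)^j C(3,j)(9-j)!
= C(3,0)·9! - C(3,1)·8! + C(3,2)·7! - C(3,3)·6!
= 362880 - 120960 + 15120 - 720
= 256320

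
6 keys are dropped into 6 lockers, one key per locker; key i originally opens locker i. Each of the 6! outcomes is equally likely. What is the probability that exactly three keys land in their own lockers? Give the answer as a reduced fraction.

Favorable outcomes: C(6,3)·!3 = 20·2 = 40.
Total outcomes: 6! = 720.
Probability = 40/720 = 1/18.

1/18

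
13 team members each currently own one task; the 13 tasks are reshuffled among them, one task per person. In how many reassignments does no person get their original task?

2290792932

Use !n = n·!(n-1) + (-1)^n.
!13 = 13·176214841 - 1 = 2290792932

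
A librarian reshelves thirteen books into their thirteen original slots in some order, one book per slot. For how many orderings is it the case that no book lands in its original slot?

2290792932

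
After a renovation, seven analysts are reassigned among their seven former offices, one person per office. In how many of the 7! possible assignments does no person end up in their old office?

1854

Use !n = n·!(n-1) + (-1)^n.
!7 = 7·265 - 1 = 1854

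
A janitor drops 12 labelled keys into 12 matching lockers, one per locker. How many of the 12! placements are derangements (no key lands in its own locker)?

176214841

!12 is the nearest integer to 12!/e.
12! = 479001600, and 479001600/e ≈ 176214840.93, so !12 = 176214841.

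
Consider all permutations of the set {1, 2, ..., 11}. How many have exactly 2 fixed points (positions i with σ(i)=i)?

7342280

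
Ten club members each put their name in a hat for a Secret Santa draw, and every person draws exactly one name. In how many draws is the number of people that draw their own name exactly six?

1890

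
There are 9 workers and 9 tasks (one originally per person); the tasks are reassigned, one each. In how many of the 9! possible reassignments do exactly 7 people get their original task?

36

Pick the 7 fixed positions: C(9,7) = 36 ways.
The other 2 form a derangement: !2 = 1.
Total: 36 × 1 = 36.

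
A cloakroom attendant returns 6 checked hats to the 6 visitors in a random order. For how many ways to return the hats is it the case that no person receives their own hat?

265

Recurrence: !6 = 6·!5 + (-1)^6.
!6 = 6·44 + 1 = 265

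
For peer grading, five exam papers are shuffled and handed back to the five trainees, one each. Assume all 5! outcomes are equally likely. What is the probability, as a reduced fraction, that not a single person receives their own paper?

11/30

Favorable outcomes: !5 = 44.
Total outcomes: 5! = 120.
Probability = 44/120 = 11/30.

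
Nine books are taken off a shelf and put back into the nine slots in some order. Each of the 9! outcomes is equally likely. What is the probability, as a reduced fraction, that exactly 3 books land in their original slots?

53/864

Favorable outcomes: C(9,3)·!6 = 84·265 = 22260.
Total outcomes: 9! = 362880.
Probability = 22260/362880 = 53/864.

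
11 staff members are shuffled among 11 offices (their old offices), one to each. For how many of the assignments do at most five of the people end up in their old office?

Sum C(11,i)·!(11-i) for i = 0..5:
  i=0: C(11,0)·!11 = 1·14684570 = 14684570
  i=1: C(11,1)·!10 = 11·1334961 = 14684571
  i=2: C(11,2)·!9 = 55·133496 = 7342280
  i=3: C(11,3)·!8 = 165·14833 = 2447445
  i=4: C(11,4)·!7 = 330·1854 = 611820
  i=5: C(11,5)·!6 = 462·265 = 122430
Total = 39893116.

39893116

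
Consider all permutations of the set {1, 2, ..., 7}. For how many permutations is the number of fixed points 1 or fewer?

3709

Sum C(7,i)·!(7-i) for i = 0..1:
  i=0: C(7,0)·!7 = 1·1854 = 1854
  i=1: C(7,1)·!6 = 7·265 = 1855
Total = 3709.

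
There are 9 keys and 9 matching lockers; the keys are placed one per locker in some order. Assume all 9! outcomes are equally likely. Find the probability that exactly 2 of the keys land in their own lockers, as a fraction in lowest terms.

103/560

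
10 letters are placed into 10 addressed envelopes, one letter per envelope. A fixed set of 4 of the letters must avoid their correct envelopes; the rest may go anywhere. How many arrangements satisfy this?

Let A_j be the event that the j-th constrained one is fixed. By inclusion-exclusion over the 4 events:
Σ_{j=0}^{4} (-1)^j C(4,j)(10-j)!
= C(4,0)·10! - C(4,1)·9! + C(4,2)·8! - C(4,3)·7! + C(4,4)·6!
= 3628800 - 1451520 + 241920 - 20160 + 720
= 2399760

2399760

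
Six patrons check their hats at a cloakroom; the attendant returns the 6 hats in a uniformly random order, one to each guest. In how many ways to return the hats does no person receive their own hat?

265

Use !n = n·!(n-1) + (-1)^n.
!6 = 6·44 + 1 = 265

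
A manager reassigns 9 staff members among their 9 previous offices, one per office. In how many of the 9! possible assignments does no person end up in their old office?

Use !n = (n-1)(!(n-1) + !(n-2)).
!9 = 8·(14833 + 1854) = 8·16687 = 133496

133496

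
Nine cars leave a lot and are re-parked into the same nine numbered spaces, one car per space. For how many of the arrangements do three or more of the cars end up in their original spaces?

29143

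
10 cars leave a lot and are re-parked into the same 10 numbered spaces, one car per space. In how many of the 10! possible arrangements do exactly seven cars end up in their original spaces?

240

Choose which 7 of the 10 are fixed: C(10,7) = 120.
The remaining 3 must be deranged: !3 = 2.
Total: 120 × 2 = 240.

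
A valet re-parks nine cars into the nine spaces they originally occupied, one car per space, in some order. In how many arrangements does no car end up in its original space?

133496

!9 = 9! · Σ_{k=0}^{9} (-1)^k/k!
= 9! - 9!/1! + 9!/2! - 9!/3! + 9!/4! - 9!/5! + 9!/6! - 9!/7! + 9!/8! - 9!/9!
= 362880 - 362880 + 181440 - 60480 + 15120 - 3024 + 504 - 72 + 9 - 1
= 133496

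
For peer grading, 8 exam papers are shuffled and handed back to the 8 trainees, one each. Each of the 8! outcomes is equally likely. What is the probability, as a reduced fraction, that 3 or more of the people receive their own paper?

647/8064

Favorable outcomes: Σ_{i≥3} C(8,i)·!(8-i) = 56·44 + 70·9 + 56·2 + 28·1 + 8·0 + 1·1 = 3235.
Total outcomes: 8! = 40320.
Probability = 3235/40320 = 647/8064.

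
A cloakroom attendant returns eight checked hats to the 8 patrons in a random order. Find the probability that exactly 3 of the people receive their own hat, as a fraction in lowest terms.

11/180

Favorable outcomes: C(8,3)·!5 = 56·44 = 2464.
Total outcomes: 8! = 40320.
Probability = 2464/40320 = 11/180.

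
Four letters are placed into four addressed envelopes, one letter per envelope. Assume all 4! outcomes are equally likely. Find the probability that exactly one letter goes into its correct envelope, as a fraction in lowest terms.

1/3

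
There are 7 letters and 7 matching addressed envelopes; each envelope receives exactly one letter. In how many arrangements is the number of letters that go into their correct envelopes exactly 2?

Pick the 2 fixed positions: C(7,2) = 21 ways.
The other 5 form a derangement: !5 = 44.
Total: 21 × 44 = 924.

924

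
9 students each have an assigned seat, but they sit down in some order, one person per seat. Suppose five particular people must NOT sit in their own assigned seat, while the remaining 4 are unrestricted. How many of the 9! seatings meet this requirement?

205056

Inclusion-exclusion on the 5 forbidden self-matches:
Σ_{j=0}^{5} (-1)^j C(5,j)(9-j)!
= C(5,0)·9! - C(5,1)·8! + C(5,2)·7! - C(5,3)·6! + C(5,4)·5! - C(5,5)·4!
= 362880 - 201600 + 50400 - 7200 + 600 - 24
= 205056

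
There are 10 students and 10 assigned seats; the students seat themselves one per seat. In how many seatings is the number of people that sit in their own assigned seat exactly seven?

Choose which 7 of the 10 are fixed: C(10,7) = 120.
The other 3 form a derangement: !3 = 2.
Total: 120 × 2 = 240.

240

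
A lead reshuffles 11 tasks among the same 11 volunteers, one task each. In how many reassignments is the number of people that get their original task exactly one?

14684571

Choose which one of the 11 is fixed: C(11,1) = 11.
The remaining 10 must be deranged: !10 = 1334961.
Total: 11 × 1334961 = 14684571.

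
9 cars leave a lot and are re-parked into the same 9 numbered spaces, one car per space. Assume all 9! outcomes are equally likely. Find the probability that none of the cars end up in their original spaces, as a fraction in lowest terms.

16687/45360

Favorable outcomes: !9 = 133496.
Total outcomes: 9! = 362880.
Probability = 133496/362880 = 16687/45360.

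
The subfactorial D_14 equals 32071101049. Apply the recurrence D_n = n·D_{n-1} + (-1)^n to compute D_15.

481066515734

D_15 = 15·32071101049 - 1 = 481066515734.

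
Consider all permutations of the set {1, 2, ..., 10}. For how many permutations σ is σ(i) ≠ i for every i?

1334961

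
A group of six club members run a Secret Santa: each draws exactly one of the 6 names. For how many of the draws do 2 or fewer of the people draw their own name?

664

# with exactly i fixed is C(6,i)·!(6-i); sum over i=0..2:
  i=0: C(6,0)·!6 = 1·265 = 265
  i=1: C(6,1)·!5 = 6·44 = 264
  i=2: C(6,2)·!4 = 15·9 = 135
Total = 664.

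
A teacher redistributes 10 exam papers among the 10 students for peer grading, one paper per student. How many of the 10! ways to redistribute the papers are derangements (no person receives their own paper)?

!10 is the nearest integer to 10!/e.
10! = 3628800, and 3628800/e ≈ 1334960.92, so !10 = 1334961.

1334961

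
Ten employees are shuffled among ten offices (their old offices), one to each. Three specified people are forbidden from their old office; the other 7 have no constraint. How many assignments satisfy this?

2656080

Let A_j be the event that the j-th constrained one is fixed. By inclusion-exclusion over the 3 events:
Σ_{j=0}^{3} (-1)^j C(3,j)(10-j)!
= C(3,0)·10! - C(3,1)·9! + C(3,2)·8! - C(3,3)·7!
= 3628800 - 1088640 + 120960 - 5040
= 2656080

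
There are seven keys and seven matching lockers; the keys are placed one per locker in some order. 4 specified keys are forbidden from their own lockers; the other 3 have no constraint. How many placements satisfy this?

2790

Let A_j be the event that the j-th constrained one is fixed. By inclusion-exclusion over the 4 events:
Σ_{j=0}^{4} (-1)^j C(4,j)(7-j)!
= C(4,0)·7! - C(4,1)·6! + C(4,2)·5! - C(4,3)·4! + C(4,4)·3!
= 5040 - 2880 + 720 - 96 + 6
= 2790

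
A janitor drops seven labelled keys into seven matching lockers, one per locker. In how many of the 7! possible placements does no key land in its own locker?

Recurrence: !7 = 7·!6 + (-1)^7.
!7 = 7·265 - 1 = 1854

1854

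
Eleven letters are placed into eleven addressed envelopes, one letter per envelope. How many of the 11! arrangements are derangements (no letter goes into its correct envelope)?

14684570

The number of derangements of 11 is !11 = Σ_{k=0}^{11} (-1)^k·11!/k!
= 11! - 11!/1! + 11!/2! - 11!/3! + 11!/4! - 11!/5! + 11!/6! - 11!/7! + 11!/8! - 11!/9! + 11!/10! - 11!/11!
= 39916800 - 39916800 + 19958400 - 6652800 + 1663200 - 332640 + 55440 - 7920 + 990 - 110 + 11 - 1
= 14684570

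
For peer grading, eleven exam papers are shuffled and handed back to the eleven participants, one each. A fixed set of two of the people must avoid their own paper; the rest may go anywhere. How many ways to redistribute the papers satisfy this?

33022080

Inclusion-exclusion on the 2 forbidden self-matches:
Σ_{j=0}^{2} (-1)^j C(2,j)(11-j)!
= C(2,0)·11! - C(2,1)·10! + C(2,2)·9!
= 39916800 - 7257600 + 362880
= 33022080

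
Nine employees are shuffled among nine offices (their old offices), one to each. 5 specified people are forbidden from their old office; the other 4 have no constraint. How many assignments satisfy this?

Inclusion-exclusion on the 5 forbidden self-matches:
Σ_{j=0}^{5} (-1)^j C(5,j)(9-j)!
= C(5,0)·9! - C(5,1)·8! + C(5,2)·7! - C(5,3)·6! + C(5,4)·5! - C(5,5)·4!
= 362880 - 201600 + 50400 - 7200 + 600 - 24
= 205056

205056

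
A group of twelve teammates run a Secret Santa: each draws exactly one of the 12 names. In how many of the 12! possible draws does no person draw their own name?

Recurrence: !12 = 11·(!11 + !10).
!12 = 11·(14684570 + 1334961) = 11·16019531 = 176214841

176214841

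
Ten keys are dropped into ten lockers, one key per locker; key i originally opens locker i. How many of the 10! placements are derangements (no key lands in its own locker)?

The subfactorial !10 = [10!/e] (nearest integer).
10! = 3628800, and 3628800/e ≈ 1334960.92, so !10 = 1334961.

1334961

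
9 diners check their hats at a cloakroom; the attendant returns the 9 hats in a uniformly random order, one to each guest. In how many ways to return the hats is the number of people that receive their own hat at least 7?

37

# with exactly i fixed is C(9,i)·!(9-i); sum over i=7..9:
  i=7: C(9,7)·!2 = 36·1 = 36
  i=8: C(9,8)·!1 = 9·0 = 0
  i=9: C(9,9)·!0 = 1·1 = 1
Total = 37.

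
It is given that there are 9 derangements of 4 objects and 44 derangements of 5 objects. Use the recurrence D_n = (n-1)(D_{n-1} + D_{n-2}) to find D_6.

265

D_6 = (6-1)·(D_5 + D_4) = 5·(44 + 9) = 5·53 = 265.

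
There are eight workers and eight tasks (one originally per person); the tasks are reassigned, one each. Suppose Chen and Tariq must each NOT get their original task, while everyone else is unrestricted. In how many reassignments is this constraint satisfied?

Let A_j be the event that the j-th constrained one is fixed. By inclusion-exclusion over the 2 events:
Σ_{j=0}^{2} (-1)^j C(2,j)(8-j)!
= C(2,0)·8! - C(2,1)·7! + C(2,2)·6!
= 40320 - 10080 + 720
= 30960

30960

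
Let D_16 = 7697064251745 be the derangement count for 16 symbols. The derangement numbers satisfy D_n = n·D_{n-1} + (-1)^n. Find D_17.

D_17 = 17·7697064251745 - 1 = 130850092279664.

130850092279664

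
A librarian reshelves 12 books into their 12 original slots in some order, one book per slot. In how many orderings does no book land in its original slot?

176214841

Use !n = (n-1)(!(n-1) + !(n-2)).
!12 = 11·(14684570 + 1334961) = 11·16019531 = 176214841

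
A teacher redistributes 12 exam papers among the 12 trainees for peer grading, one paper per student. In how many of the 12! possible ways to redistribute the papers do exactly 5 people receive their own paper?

Pick the 5 fixed positions: C(12,5) = 792 ways.
The remaining 7 must be deranged: !7 = 1854.
Total: 792 × 1854 = 1468368.

1468368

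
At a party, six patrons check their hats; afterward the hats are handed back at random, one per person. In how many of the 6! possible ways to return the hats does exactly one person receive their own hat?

264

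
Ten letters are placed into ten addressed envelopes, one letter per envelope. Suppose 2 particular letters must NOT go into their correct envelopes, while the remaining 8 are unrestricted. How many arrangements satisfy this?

Inclusion-exclusion on the 2 forbidden self-matches:
Σ_{j=0}^{2} (-1)^j C(2,j)(10-j)!
= C(2,0)·10! - C(2,1)·9! + C(2,2)·8!
= 3628800 - 725760 + 40320
= 2943360

2943360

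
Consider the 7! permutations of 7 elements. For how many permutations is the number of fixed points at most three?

4948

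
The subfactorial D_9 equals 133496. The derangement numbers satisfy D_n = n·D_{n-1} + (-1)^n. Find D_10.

D_10 = 10·133496 + 1 = 1334961.

1334961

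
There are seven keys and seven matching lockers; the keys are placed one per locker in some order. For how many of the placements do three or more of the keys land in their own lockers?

407

# with exactly i fixed is C(7,i)·!(7-i); sum over i=3..7:
  i=3: C(7,3)·!4 = 35·9 = 315
  i=4: C(7,4)·!3 = 35·2 = 70
  i=5: C(7,5)·!2 = 21·1 = 21
  i=6: C(7,6)·!1 = 7·0 = 0
  i=7: C(7,7)·!0 = 1·1 = 1
Total = 407.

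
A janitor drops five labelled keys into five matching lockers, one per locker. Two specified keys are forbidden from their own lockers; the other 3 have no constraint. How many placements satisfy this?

Let A_j be the event that the j-th constrained one is fixed. By inclusion-exclusion over the 2 events:
Σ_{j=0}^{2} (-1)^j C(2,j)(5-j)!
= C(2,0)·5! - C(2,1)·4! + C(2,2)·3!
= 120 - 48 + 6
= 78

78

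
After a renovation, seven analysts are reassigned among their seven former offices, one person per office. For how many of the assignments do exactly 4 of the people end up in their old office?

Choose which 4 of the 7 are fixed: C(7,4) = 35.
The remaining 3 must be deranged: !3 = 2.
Total: 35 × 2 = 70.

70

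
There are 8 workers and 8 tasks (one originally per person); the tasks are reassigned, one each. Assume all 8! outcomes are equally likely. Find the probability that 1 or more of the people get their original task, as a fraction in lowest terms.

3641/5760

Favorable outcomes: Σ_{i≥1} C(8,i)·!(8-i) = 8·1854 + 28·265 + 56·44 + 70·9 + 56·2 + 28·1 + 8·0 + 1·1 = 25487.
Total outcomes: 8! = 40320.
Probability = 25487/40320 = 3641/5760.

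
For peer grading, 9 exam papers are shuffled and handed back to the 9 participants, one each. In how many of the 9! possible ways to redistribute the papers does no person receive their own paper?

!9 is the nearest integer to 9!/e.
9! = 362880, and 362880/e ≈ 133496.09, so !9 = 133496.

133496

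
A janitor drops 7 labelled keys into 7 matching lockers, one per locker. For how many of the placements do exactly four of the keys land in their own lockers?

Pick the 4 fixed positions: C(7,4) = 35 ways.
The remaining 3 must be deranged: !3 = 2.
Total: 35 × 2 = 70.

70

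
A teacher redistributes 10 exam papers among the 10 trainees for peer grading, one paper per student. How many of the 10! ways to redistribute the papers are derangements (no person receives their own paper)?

1334961

Recurrence: !10 = 9·(!9 + !8).
!10 = 9·(133496 + 14833) = 9·148329 = 1334961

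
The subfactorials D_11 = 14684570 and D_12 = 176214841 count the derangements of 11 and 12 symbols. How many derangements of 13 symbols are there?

2290792932

D_13 = (13-1)·(D_12 + D_11) = 12·(176214841 + 14684570) = 12·190899411 = 2290792932.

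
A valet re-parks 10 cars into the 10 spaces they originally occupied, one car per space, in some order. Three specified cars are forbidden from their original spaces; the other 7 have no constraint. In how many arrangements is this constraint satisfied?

2656080

Inclusion-exclusion on the 3 forbidden self-matches:
Σ_{j=0}^{3} (-1)^j C(3,j)(10-j)!
= C(3,0)·10! - C(3,1)·9! + C(3,2)·8! - C(3,3)·7!
= 3628800 - 1088640 + 120960 - 5040
= 2656080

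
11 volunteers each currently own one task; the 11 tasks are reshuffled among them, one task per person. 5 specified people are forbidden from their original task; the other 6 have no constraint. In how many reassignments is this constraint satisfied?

25022880

Inclusion-exclusion on the 5 forbidden self-matches:
Σ_{j=0}^{5} (-1)^j C(5,j)(11-j)!
= C(5,0)·11! - C(5,1)·10! + C(5,2)·9! - C(5,3)·8! + C(5,4)·7! - C(5,5)·6!
= 39916800 - 18144000 + 3628800 - 403200 + 25200 - 720
= 25022880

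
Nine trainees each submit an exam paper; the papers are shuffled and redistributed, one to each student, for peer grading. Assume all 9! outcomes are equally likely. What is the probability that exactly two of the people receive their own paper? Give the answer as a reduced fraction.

103/560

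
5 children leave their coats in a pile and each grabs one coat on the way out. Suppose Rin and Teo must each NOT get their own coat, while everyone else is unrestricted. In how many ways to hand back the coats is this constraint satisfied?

Inclusion-exclusion on the 2 forbidden self-matches:
Σ_{j=0}^{2} (-1)^j C(2,j)(5-j)!
= C(2,0)·5! - C(2,1)·4! + C(2,2)·3!
= 120 - 48 + 6
= 78

78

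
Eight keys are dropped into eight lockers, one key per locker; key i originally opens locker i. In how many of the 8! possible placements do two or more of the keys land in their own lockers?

# with exactly i fixed is C(8,i)·!(8-i); sum over i=2..8:
  i=2: C(8,2)·!6 = 28·265 = 7420
  i=3: C(8,3)·!5 = 56·44 = 2464
  i=4: C(8,4)·!4 = 70·9 = 630
  i=5: C(8,5)·!3 = 56·2 = 112
  i=6: C(8,6)·!2 = 28·1 = 28
  i=7: C(8,7)·!1 = 8·0 = 0
  i=8: C(8,8)·!0 = 1·1 = 1
Total = 10655.

10655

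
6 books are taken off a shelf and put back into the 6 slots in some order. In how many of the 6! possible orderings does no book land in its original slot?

265

!6 = 6! · Σ_{k=0}^{6} (-1)^k/k!
= 6! - 6!/1! + 6!/2! - 6!/3! + 6!/4! - 6!/5! + 6!/6!
= 720 - 720 + 360 - 120 + 30 - 6 + 1
= 265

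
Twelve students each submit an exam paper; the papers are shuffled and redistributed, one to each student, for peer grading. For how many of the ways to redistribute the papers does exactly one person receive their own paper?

176214840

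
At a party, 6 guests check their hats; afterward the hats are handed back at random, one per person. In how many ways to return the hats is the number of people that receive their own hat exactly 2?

135

Choose which 2 of the 6 are fixed: C(6,2) = 15.
The remaining 4 must be deranged: !4 = 9.
Total: 15 × 9 = 135.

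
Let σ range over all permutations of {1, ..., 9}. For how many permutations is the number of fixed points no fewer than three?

# with exactly i fixed is C(9,i)·!(9-i); sum over i=3..9:
  i=3: C(9,3)·!6 = 84·265 = 22260
  i=4: C(9,4)·!5 = 126·44 = 5544
  i=5: C(9,5)·!4 = 126·9 = 1134
  i=6: C(9,6)·!3 = 84·2 = 168
  i=7: C(9,7)·!2 = 36·1 = 36
  i=8: C(9,8)·!1 = 9·0 = 0
  i=9: C(9,9)·!0 = 1·1 = 1
Total = 29143.

29143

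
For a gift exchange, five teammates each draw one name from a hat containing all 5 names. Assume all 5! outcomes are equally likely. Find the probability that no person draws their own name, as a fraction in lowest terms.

Favorable outcomes: !5 = 44.
Total outcomes: 5! = 120.
Probability = 44/120 = 11/30.

11/30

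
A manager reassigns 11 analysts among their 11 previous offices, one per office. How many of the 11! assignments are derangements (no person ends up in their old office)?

Recurrence: !11 = 11·!10 + (-1)^11.
!11 = 11·1334961 - 1 = 14684570

14684570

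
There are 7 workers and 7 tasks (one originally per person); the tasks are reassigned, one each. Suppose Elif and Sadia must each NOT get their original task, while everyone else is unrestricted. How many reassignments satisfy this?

Inclusion-exclusion on the 2 forbidden self-matches:
Σ_{j=0}^{2} (-1)^j C(2,j)(7-j)!
= C(2,0)·7! - C(2,1)·6! + C(2,2)·5!
= 5040 - 1440 + 120
= 3720

3720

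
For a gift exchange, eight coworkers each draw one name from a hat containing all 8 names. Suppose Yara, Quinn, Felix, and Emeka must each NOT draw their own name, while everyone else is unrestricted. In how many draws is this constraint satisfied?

24024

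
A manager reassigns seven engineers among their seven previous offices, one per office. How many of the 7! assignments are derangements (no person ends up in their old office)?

1854

By inclusion-exclusion, !7 = Σ (-1)^k · 7!/k! for k=0..7
= 7! - 7!/1! + 7!/2! - 7!/3! + 7!/4! - 7!/5! + 7!/6! - 7!/7!
= 5040 - 5040 + 2520 - 840 + 210 - 42 + 7 - 1
= 1854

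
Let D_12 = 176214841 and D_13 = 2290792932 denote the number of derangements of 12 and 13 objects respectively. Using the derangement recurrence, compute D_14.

D_14 = (14-1)·(D_13 + D_12) = 13·(2290792932 + 176214841) = 13·2467007773 = 32071101049.

32071101049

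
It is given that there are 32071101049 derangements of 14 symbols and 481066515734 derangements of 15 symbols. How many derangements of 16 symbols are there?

!16 = (16-1)·(!15 + !14) = 15·(481066515734 + 32071101049) = 15·513137616783 = 7697064251745.

7697064251745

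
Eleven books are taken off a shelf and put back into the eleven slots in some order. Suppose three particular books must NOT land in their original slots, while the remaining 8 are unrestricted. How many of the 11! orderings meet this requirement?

30078720

Inclusion-exclusion on the 3 forbidden self-matches:
Σ_{j=0}^{3} (-1)^j C(3,j)(11-j)!
= C(3,0)·11! - C(3,1)·10! + C(3,2)·9! - C(3,3)·8!
= 39916800 - 10886400 + 1088640 - 40320
= 30078720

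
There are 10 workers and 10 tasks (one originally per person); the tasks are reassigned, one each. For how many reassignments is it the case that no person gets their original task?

1334961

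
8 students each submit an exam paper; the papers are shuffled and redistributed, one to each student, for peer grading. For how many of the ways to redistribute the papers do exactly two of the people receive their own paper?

7420

Pick the 2 fixed positions: C(8,2) = 28 ways.
The other 6 form a derangement: !6 = 265.
Total: 28 × 265 = 7420.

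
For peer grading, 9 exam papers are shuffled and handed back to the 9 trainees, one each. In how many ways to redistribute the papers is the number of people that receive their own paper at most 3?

355997

# with exactly i fixed is C(9,i)·!(9-i); sum over i=0..3:
  i=0: C(9,0)·!9 = 1·133496 = 133496
  i=1: C(9,1)·!8 = 9·14833 = 133497
  i=2: C(9,2)·!7 = 36·1854 = 66744
  i=3: C(9,3)·!6 = 84·265 = 22260
Total = 355997.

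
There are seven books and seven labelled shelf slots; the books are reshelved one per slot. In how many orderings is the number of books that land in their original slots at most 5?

# with exactly i fixed is C(7,i)·!(7-i); sum over i=0..5:
  i=0: C(7,0)·!7 = 1·1854 = 1854
  i=1: C(7,1)·!6 = 7·265 = 1855
  i=2: C(7,2)·!5 = 21·44 = 924
  i=3: C(7,3)·!4 = 35·9 = 315
  i=4: C(7,4)·!3 = 35·2 = 70
  i=5: C(7,5)·!2 = 21·1 = 21
Total = 5039.

5039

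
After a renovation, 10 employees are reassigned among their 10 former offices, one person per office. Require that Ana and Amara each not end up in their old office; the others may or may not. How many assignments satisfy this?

2943360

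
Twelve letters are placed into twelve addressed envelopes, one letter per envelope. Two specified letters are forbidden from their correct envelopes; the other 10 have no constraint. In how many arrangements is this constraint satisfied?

Let A_j be the event that the j-th constrained one is fixed. By inclusion-exclusion over the 2 events:
Σ_{j=0}^{2} (-1)^j C(2,j)(12-j)!
= C(2,0)·12! - C(2,1)·11! + C(2,2)·10!
= 479001600 - 79833600 + 3628800
= 402796800

402796800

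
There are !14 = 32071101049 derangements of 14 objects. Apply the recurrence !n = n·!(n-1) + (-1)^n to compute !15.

!15 = 15·32071101049 - 1 = 481066515734.

481066515734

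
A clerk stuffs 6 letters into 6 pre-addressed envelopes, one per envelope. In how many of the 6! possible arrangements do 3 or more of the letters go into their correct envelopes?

56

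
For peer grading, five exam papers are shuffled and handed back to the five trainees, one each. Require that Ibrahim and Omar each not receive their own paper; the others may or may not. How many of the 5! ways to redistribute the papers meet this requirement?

78

Inclusion-exclusion on the 2 forbidden self-matches:
Σ_{j=0}^{2} (-1)^j C(2,j)(5-j)!
= C(2,0)·5! - C(2,1)·4! + C(2,2)·3!
= 120 - 48 + 6
= 78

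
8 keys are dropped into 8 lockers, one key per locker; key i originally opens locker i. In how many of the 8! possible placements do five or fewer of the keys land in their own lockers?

40291

Sum C(8,i)·!(8-i) for i = 0..5:
  i=0: C(8,0)·!8 = 1·14833 = 14833
  i=1: C(8,1)·!7 = 8·1854 = 14832
  i=2: C(8,2)·!6 = 28·265 = 7420
  i=3: C(8,3)·!5 = 56·44 = 2464
  i=4: C(8,4)·!4 = 70·9 = 630
  i=5: C(8,5)·!3 = 56·2 = 112
Total = 40291.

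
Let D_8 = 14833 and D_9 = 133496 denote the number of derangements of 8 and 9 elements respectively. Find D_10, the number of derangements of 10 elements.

D_10 = (10-1)·(D_9 + D_8) = 9·(133496 + 14833) = 9·148329 = 1334961.

1334961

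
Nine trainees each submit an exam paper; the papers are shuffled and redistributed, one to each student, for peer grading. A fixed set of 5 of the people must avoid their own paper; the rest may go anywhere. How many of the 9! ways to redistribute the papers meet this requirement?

Inclusion-exclusion on the 5 forbidden self-matches:
Σ_{j=0}^{5} (-1)^j C(5,j)(9-j)!
= C(5,0)·9! - C(5,1)·8! + C(5,2)·7! - C(5,3)·6! + C(5,4)·5! - C(5,5)·4!
= 362880 - 201600 + 50400 - 7200 + 600 - 24
= 205056

205056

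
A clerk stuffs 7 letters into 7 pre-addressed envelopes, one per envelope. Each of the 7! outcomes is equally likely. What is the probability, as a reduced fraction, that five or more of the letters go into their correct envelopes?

11/2520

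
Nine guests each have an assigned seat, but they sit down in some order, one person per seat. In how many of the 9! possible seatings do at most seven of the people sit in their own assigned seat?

362879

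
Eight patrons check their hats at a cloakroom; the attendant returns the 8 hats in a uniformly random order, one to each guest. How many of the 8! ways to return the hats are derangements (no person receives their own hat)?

The number of derangements of 8 is !8 = Σ_{k=0}^{8} (-1)^k·8!/k!
= 8! - 8!/1! + 8!/2! - 8!/3! + 8!/4! - 8!/5! + 8!/6! - 8!/7! + 8!/8!
= 40320 - 40320 + 20160 - 6720 + 1680 - 336 + 56 - 8 + 1
= 14833

14833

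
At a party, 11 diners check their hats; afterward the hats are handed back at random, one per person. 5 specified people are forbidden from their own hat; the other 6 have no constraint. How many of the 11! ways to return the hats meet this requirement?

Let A_j be the event that the j-th constrained one is fixed. By inclusion-exclusion over the 5 events:
Σ_{j=0}^{5} (-1)^j C(5,j)(11-j)!
= C(5,0)·11! - C(5,1)·10! + C(5,2)·9! - C(5,3)·8! + C(5,4)·7! - C(5,5)·6!
= 39916800 - 18144000 + 3628800 - 403200 + 25200 - 720
= 25022880

25022880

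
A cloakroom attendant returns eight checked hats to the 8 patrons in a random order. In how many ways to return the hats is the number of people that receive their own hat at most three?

# with exactly i fixed is C(8,i)·!(8-i); sum over i=0..3:
  i=0: C(8,0)·!8 = 1·14833 = 14833
  i=1: C(8,1)·!7 = 8·1854 = 14832
  i=2: C(8,2)·!6 = 28·265 = 7420
  i=3: C(8,3)·!5 = 56·44 = 2464
Total = 39549.

39549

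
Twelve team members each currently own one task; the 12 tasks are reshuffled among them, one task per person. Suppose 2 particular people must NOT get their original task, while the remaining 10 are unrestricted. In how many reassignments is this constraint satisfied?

Let A_j be the event that the j-th constrained one is fixed. By inclusion-exclusion over the 2 events:
Σ_{j=0}^{2} (-1)^j C(2,j)(12-j)!
= C(2,0)·12! - C(2,1)·11! + C(2,2)·10!
= 479001600 - 79833600 + 3628800
= 402796800

402796800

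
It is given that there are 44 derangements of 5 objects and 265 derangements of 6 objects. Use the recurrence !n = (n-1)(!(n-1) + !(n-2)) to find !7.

1854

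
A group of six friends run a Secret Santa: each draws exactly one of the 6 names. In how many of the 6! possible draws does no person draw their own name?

265

!6 = 6! · Σ_{k=0}^{6} (-1)^k/k!
= 6! - 6!/1! + 6!/2! - 6!/3! + 6!/4! - 6!/5! + 6!/6!
= 720 - 720 + 360 - 120 + 30 - 6 + 1
= 265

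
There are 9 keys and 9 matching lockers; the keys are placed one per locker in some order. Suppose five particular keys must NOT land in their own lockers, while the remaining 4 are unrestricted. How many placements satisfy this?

Let A_j be the event that the j-th constrained one is fixed. By inclusion-exclusion over the 5 events:
Σ_{j=0}^{5} (-1)^j C(5,j)(9-j)!
= C(5,0)·9! - C(5,1)·8! + C(5,2)·7! - C(5,3)·6! + C(5,4)·5! - C(5,5)·4!
= 362880 - 201600 + 50400 - 7200 + 600 - 24
= 205056

205056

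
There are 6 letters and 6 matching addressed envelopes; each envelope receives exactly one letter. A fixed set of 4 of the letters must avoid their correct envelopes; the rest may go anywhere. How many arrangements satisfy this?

Let A_j be the event that the j-th constrained one is fixed. By inclusion-exclusion over the 4 events:
Σ_{j=0}^{4} (-1)^j C(4,j)(6-j)!
= C(4,0)·6! - C(4,1)·5! + C(4,2)·4! - C(4,3)·3! + C(4,4)·2!
= 720 - 480 + 144 - 24 + 2
= 362

362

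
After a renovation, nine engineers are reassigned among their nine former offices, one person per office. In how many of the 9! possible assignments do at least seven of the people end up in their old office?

37

# with exactly i fixed is C(9,i)·!(9-i); sum over i=7..9:
  i=7: C(9,7)·!2 = 36·1 = 36
  i=8: C(9,8)·!1 = 9·0 = 0
  i=9: C(9,9)·!0 = 1·1 = 1
Total = 37.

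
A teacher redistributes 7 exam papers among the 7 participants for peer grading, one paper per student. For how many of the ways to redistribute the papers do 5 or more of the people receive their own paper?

22

Sum C(7,i)·!(7-i) for i = 5..7:
  i=5: C(7,5)·!2 = 21·1 = 21
  i=6: C(7,6)·!1 = 7·0 = 0
  i=7: C(7,7)·!0 = 1·1 = 1
Total = 22.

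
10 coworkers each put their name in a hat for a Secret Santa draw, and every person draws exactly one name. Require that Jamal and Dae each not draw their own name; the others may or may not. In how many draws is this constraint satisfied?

2943360

Let A_j be the event that the j-th constrained one is fixed. By inclusion-exclusion over the 2 events:
Σ_{j=0}^{2} (-1)^j C(2,j)(10-j)!
= C(2,0)·10! - C(2,1)·9! + C(2,2)·8!
= 3628800 - 725760 + 40320
= 2943360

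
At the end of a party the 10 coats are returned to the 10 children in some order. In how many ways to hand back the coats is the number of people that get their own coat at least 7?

# with exactly i fixed is C(10,i)·!(10-i); sum over i=7..10:
  i=7: C(10,7)·!3 = 120·2 = 240
  i=8: C(10,8)·!2 = 45·1 = 45
  i=9: C(10,9)·!1 = 10·0 = 0
  i=10: C(10,10)·!0 = 1·1 = 1
Total = 286.

286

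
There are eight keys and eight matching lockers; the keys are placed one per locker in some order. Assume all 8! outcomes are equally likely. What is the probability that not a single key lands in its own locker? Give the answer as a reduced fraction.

2119/5760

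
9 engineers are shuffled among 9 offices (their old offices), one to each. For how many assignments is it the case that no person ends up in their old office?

Use !n = (n-1)(!(n-1) + !(n-2)).
!9 = 8·(14833 + 1854) = 8·16687 = 133496

133496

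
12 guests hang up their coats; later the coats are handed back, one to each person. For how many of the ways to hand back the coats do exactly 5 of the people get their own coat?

Choose which 5 of the 12 are fixed: C(12,5) = 792.
The remaining 7 must be deranged: !7 = 1854.
Total: 792 × 1854 = 1468368.

1468368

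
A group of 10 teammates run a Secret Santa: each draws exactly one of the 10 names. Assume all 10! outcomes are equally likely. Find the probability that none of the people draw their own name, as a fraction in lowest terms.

16481/44800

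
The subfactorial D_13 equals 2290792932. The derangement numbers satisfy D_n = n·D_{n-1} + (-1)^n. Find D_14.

D_14 = 14·2290792932 + 1 = 32071101049.

32071101049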